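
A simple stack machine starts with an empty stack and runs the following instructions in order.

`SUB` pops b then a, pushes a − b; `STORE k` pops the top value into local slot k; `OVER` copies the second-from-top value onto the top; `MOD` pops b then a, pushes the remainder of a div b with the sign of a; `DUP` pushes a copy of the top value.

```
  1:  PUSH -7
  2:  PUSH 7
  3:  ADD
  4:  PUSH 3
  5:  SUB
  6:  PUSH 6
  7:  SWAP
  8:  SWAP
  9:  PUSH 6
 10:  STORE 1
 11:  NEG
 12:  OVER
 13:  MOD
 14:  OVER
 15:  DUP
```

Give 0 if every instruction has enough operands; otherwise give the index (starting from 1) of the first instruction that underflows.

0

PUSH -7 -> -7
PUSH 7  -> -7 7
ADD     -> 0
PUSH 3  -> 0 3
SUB     -> -3
PUSH 6  -> -3 6
SWAP    -> 6 -3
SWAP    -> -3 6
PUSH 6  -> -3 6 6
STORE 1 -> -3 6
NEG     -> -3 -6
OVER    -> -3 -6 -3
MOD     -> -3 0
OVER    -> -3 0 -3
DUP     -> -3 0 -3 -3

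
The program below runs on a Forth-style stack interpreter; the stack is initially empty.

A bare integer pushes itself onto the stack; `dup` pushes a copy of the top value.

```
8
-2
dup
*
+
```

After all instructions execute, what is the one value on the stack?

8   : [8]
-2  : [8, -2]
dup : [8, -2, -2]
*   : [8, 4]
+   : [12]

12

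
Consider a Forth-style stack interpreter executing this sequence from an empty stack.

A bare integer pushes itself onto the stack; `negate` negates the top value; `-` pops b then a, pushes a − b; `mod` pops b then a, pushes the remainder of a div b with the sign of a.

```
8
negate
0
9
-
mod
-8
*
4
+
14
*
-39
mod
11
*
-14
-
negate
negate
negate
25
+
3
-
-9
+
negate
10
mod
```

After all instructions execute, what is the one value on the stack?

8       [8]
negate  [-8]
0       [-8, 0]
9       [-8, 0, 9]
-       [-8, -9]
mod     [-8]
-8      [-8, -8]
*       [64]
4       [64, 4]
+       [68]
14      [68, 14]
*       [952]
-39     [952, -39]
mod     [16]
11      [16, 11]
*       [176]
-14     [176, -14]
-       [190]
negate  [-190]
negate  [190]
negate  [-190]
25      [-190, 25]
+       [-165]
3       [-165, 3]
-       [-168]
-9      [-168, -9]
+       [-177]
negate  [177]
10      [177, 10]
mod     [7]

7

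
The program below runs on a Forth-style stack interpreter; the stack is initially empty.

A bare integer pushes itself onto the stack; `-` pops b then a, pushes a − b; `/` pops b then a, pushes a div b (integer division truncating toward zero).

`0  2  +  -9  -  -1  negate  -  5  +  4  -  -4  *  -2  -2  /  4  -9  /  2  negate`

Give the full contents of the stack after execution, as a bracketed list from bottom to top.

[-44, 1, 0, -2]

0      -> 0
2      -> 0 2
+      -> 2
-9     -> 2 -9
-      -> 11
-1     -> 11 -1
negate -> 11 1
-      -> 10
5      -> 10 5
+      -> 15
4      -> 15 4
-      -> 11
-4     -> 11 -4
*      -> -44
-2     -> -44 -2
-2     -> -44 -2 -2
/      -> -44 1
4      -> -44 1 4
-9     -> -44 1 4 -9
/      -> -44 1 0
2      -> -44 1 0 2
negate -> -44 1 0 -2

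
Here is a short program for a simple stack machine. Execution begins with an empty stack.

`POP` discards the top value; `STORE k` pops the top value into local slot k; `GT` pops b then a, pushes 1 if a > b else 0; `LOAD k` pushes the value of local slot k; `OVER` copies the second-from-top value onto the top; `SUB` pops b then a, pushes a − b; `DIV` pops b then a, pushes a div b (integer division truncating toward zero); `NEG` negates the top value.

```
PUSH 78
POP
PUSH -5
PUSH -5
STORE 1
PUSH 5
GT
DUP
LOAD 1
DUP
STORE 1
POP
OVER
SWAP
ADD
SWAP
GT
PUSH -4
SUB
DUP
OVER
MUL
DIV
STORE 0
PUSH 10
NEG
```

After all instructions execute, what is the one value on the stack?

PUSH 78 -> [78]
POP     -> []
PUSH -5 -> [-5]
PUSH -5 -> [-5, -5]
STORE 1 -> [-5]
PUSH 5  -> [-5, 5]
GT      -> [0]
DUP     -> [0, 0]
LOAD 1  -> [0, 0, -5]
DUP     -> [0, 0, -5, -5]
STORE 1 -> [0, 0, -5]
POP     -> [0, 0]
OVER    -> [0, 0, 0]
SWAP    -> [0, 0, 0]
ADD     -> [0, 0]
SWAP    -> [0, 0]
GT      -> [0]
PUSH -4 -> [0, -4]
SUB     -> [4]
DUP     -> [4, 4]
OVER    -> [4, 4, 4]
MUL     -> [4, 16]
DIV     -> [0]
STORE 0 -> []
PUSH 10 -> [10]
NEG     -> [-10]

-10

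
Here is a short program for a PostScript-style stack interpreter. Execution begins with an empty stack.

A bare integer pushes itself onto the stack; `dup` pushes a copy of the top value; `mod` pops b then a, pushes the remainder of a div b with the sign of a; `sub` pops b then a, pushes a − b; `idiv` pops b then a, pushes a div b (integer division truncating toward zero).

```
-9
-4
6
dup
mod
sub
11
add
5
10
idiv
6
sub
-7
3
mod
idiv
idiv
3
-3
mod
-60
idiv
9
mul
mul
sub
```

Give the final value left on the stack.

-9

-9   -> [-9]
-4   -> [-9, -4]
6    -> [-9, -4, 6]
dup  -> [-9, -4, 6, 6]
mod  -> [-9, -4, 0]
sub  -> [-9, -4]
11   -> [-9, -4, 11]
add  -> [-9, 7]
5    -> [-9, 7, 5]
10   -> [-9, 7, 5, 10]
idiv -> [-9, 7, 0]
6    -> [-9, 7, 0, 6]
sub  -> [-9, 7, -6]
-7   -> [-9, 7, -6, -7]
3    -> [-9, 7, -6, -7, 3]
mod  -> [-9, 7, -6, -1]
idiv -> [-9, 7, 6]
idiv -> [-9, 1]
3    -> [-9, 1, 3]
-3   -> [-9, 1, 3, -3]
mod  -> [-9, 1, 0]
-60  -> [-9, 1, 0, -60]
idiv -> [-9, 1, 0]
9    -> [-9, 1, 0, 9]
mul  -> [-9, 1, 0]
mul  -> [-9, 0]
sub  -> [-9]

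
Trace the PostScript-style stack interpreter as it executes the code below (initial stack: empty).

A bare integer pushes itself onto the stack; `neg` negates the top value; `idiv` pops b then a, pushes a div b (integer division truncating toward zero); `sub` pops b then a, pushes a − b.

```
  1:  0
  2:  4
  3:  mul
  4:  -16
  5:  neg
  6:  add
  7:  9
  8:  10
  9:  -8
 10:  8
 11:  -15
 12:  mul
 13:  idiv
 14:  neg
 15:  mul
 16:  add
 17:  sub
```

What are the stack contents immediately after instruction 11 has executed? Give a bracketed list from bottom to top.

0   : [0]
4   : [0, 4]
mul : [0]
-16 : [0, -16]
neg : [0, 16]
add : [16]
9   : [16, 9]
10  : [16, 9, 10]
-8  : [16, 9, 10, -8]
8   : [16, 9, 10, -8, 8]
-15 : [16, 9, 10, -8, 8, -15]

[16, 9, 10, -8, 8, -15]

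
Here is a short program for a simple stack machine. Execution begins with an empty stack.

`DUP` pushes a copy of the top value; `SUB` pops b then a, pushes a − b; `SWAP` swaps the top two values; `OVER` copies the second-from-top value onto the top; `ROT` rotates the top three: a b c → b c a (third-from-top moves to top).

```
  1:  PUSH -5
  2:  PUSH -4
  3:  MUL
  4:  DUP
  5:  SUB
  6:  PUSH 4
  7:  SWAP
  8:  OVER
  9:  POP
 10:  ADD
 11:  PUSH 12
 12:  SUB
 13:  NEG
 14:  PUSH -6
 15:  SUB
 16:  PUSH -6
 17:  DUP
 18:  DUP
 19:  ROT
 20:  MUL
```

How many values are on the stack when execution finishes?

PUSH -5 : -5
PUSH -4 : -5 -4
MUL     : 20
DUP     : 20 20
SUB     : 0
PUSH 4  : 0 4
SWAP    : 4 0
OVER    : 4 0 4
POP     : 4 0
ADD     : 4
PUSH 12 : 4 12
SUB     : -8
NEG     : 8
PUSH -6 : 8 -6
SUB     : 14
PUSH -6 : 14 -6
DUP     : 14 -6 -6
DUP     : 14 -6 -6 -6
ROT     : 14 -6 -6 -6
MUL     : 14 -6 36

3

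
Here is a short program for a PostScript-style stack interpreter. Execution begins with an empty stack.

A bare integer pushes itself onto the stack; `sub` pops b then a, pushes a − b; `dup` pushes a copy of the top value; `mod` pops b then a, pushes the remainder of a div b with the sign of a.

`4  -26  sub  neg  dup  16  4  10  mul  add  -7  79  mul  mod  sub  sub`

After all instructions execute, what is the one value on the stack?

56

4   : [4]
-26 : [4, -26]
sub : [30]
neg : [-30]
dup : [-30, -30]
16  : [-30, -30, 16]
4   : [-30, -30, 16, 4]
10  : [-30, -30, 16, 4, 10]
mul : [-30, -30, 16, 40]
add : [-30, -30, 56]
-7  : [-30, -30, 56, -7]
79  : [-30, -30, 56, -7, 79]
mul : [-30, -30, 56, -553]
mod : [-30, -30, 56]
sub : [-30, -86]
sub : [56]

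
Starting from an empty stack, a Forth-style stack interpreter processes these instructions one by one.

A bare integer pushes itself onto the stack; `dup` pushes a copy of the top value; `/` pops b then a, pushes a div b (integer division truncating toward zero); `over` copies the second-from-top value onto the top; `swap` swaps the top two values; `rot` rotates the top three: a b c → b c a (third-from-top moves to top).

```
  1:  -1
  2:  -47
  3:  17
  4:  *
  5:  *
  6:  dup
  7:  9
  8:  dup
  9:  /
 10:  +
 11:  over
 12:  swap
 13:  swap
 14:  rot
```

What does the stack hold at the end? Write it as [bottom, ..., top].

-1    -1
-47   -1 -47
17    -1 -47 17
*     -1 -799
*     799
dup   799 799
9     799 799 9
dup   799 799 9 9
/     799 799 1
+     799 800
over  799 800 799
swap  799 799 800
swap  799 800 799
rot   800 799 799

[800, 799, 799]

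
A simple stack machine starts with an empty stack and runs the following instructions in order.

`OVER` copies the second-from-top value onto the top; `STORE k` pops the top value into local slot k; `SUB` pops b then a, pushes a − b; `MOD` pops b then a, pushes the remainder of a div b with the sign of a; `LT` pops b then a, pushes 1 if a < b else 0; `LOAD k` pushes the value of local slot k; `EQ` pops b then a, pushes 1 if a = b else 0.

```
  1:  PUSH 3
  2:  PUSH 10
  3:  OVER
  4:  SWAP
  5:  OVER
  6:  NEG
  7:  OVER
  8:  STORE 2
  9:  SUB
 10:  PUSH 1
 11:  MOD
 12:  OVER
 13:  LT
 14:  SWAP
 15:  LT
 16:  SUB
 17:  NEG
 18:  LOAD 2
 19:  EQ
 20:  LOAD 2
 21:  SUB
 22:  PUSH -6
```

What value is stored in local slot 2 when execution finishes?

PUSH 3  : [3]
PUSH 10 : [3, 10]
OVER    : [3, 10, 3]
SWAP    : [3, 3, 10]
OVER    : [3, 3, 10, 3]
NEG     : [3, 3, 10, -3]
OVER    : [3, 3, 10, -3, 10]
STORE 2 : [3, 3, 10, -3]
SUB     : [3, 3, 13]
PUSH 1  : [3, 3, 13, 1]
MOD     : [3, 3, 0]
OVER    : [3, 3, 0, 3]
LT      : [3, 3, 1]
SWAP    : [3, 1, 3]
LT      : [3, 1]
SUB     : [2]
NEG     : [-2]
LOAD 2  : [-2, 10]
EQ      : [0]
LOAD 2  : [0, 10]
SUB     : [-10]
PUSH -6 : [-10, -6]

10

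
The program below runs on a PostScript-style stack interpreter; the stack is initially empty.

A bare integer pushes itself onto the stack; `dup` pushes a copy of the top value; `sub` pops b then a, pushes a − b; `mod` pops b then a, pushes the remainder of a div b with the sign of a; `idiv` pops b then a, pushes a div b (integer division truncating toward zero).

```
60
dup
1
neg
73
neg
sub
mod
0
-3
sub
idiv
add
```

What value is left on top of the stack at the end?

80

60   -> 60
dup  -> 60 60
1    -> 60 60 1
neg  -> 60 60 -1
73   -> 60 60 -1 73
neg  -> 60 60 -1 -73
sub  -> 60 60 72
mod  -> 60 60
0    -> 60 60 0
-3   -> 60 60 0 -3
sub  -> 60 60 3
idiv -> 60 20
add  -> 80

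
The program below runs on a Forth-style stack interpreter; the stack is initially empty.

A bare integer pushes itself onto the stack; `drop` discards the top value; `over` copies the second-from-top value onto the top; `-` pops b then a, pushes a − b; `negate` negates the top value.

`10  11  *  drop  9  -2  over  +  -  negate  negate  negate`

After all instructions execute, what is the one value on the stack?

-2

10     → [10]
11     → [10, 11]
*      → [110]
drop   → []
9      → [9]
-2     → [9, -2]
over   → [9, -2, 9]
+      → [9, 7]
-      → [2]
negate → [-2]
negate → [2]
negate → [-2]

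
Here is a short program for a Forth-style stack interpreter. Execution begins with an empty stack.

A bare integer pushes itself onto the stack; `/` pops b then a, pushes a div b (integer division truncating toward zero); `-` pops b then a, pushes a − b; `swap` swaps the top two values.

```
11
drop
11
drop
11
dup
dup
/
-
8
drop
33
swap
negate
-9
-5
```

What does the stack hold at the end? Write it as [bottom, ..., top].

11      11
drop    (empty)
11      11
drop    (empty)
11      11
dup     11 11
dup     11 11 11
/       11 1
-       10
8       10 8
drop    10
33      10 33
swap    33 10
negate  33 -10
-9      33 -10 -9
-5      33 -10 -9 -5

[33, -10, -9, -5]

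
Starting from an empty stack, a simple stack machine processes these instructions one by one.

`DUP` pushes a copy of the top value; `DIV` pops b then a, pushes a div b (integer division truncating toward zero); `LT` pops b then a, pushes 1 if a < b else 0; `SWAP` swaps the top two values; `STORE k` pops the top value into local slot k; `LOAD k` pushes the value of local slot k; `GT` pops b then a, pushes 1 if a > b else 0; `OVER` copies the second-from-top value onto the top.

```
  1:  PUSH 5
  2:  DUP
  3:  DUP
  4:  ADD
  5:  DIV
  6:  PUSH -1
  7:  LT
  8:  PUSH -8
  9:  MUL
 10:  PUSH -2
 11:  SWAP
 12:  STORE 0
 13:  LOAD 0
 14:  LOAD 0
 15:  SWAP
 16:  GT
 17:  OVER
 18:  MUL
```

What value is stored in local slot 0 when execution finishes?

PUSH 5  → 5
DUP     → 5 5
DUP     → 5 5 5
ADD     → 5 10
DIV     → 0
PUSH -1 → 0 -1
LT      → 0
PUSH -8 → 0 -8
MUL     → 0
PUSH -2 → 0 -2
SWAP    → -2 0
STORE 0 → -2
LOAD 0  → -2 0
LOAD 0  → -2 0 0
SWAP    → -2 0 0
GT      → -2 0
OVER    → -2 0 -2
MUL     → -2 0

0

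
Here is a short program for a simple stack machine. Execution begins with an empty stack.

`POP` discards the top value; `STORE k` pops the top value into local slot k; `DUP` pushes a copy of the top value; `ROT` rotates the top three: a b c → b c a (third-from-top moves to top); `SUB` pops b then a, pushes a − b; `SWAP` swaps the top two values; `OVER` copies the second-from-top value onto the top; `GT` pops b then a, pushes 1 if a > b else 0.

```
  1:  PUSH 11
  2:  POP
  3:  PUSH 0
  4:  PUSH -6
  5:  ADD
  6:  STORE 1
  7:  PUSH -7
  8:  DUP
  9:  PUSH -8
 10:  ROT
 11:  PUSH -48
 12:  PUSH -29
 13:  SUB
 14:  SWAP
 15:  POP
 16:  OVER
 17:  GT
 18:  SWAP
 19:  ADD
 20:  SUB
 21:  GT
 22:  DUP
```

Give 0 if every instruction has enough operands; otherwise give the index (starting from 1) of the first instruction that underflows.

21

PUSH 11  -> [11]
POP      -> []
PUSH 0   -> [0]
PUSH -6  -> [0, -6]
ADD      -> [-6]
STORE 1  -> []
PUSH -7  -> [-7]
DUP      -> [-7, -7]
PUSH -8  -> [-7, -7, -8]
ROT      -> [-7, -8, -7]
PUSH -48 -> [-7, -8, -7, -48]
PUSH -29 -> [-7, -8, -7, -48, -29]
SUB      -> [-7, -8, -7, -19]
SWAP     -> [-7, -8, -19, -7]
POP      -> [-7, -8, -19]
OVER     -> [-7, -8, -19, -8]
GT       -> [-7, -8, 0]
SWAP     -> [-7, 0, -8]
ADD      -> [-7, -8]
SUB      -> [1]
GT  — needs 2 operands, stack has 1 → underflow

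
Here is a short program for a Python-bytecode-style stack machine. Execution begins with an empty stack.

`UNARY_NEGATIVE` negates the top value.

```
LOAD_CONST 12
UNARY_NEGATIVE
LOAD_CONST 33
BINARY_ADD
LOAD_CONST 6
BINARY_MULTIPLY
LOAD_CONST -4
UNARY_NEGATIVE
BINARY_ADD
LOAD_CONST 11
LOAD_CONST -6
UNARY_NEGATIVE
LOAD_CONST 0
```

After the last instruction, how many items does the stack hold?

4

LOAD_CONST 12   -> 12
UNARY_NEGATIVE  -> -12
LOAD_CONST 33   -> -12 33
BINARY_ADD      -> 21
LOAD_CONST 6    -> 21 6
BINARY_MULTIPLY -> 126
LOAD_CONST -4   -> 126 -4
UNARY_NEGATIVE  -> 126 4
BINARY_ADD      -> 130
LOAD_CONST 11   -> 130 11
LOAD_CONST -6   -> 130 11 -6
UNARY_NEGATIVE  -> 130 11 6
LOAD_CONST 0    -> 130 11 6 0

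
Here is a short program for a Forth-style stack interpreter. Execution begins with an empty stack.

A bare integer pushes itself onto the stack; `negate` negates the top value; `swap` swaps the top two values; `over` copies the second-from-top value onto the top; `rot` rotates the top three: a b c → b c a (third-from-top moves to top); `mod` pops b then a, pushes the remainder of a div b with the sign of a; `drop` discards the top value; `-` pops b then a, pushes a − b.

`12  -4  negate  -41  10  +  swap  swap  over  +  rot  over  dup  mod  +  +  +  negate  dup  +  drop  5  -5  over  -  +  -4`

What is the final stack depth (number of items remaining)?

2

12      12
-4      12 -4
negate  12 4
-41     12 4 -41
10      12 4 -41 10
+       12 4 -31
swap    12 -31 4
swap    12 4 -31
over    12 4 -31 4
+       12 4 -27
rot     4 -27 12
over    4 -27 12 -27
dup     4 -27 12 -27 -27
mod     4 -27 12 0
+       4 -27 12
+       4 -15
+       -11
negate  11
dup     11 11
+       22
drop    (empty)
5       5
-5      5 -5
over    5 -5 5
-       5 -10
+       -5
-4      -5 -4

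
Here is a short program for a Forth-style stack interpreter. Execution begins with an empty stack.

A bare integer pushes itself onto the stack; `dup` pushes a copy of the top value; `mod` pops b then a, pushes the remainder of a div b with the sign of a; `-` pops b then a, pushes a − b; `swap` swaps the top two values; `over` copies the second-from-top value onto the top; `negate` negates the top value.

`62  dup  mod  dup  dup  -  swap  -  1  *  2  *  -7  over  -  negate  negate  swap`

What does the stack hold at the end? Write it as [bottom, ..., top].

[-7, 0]

62     → 62
dup    → 62 62
mod    → 0
dup    → 0 0
dup    → 0 0 0
-      → 0 0
swap   → 0 0
-      → 0
1      → 0 1
*      → 0
2      → 0 2
*      → 0
-7     → 0 -7
over   → 0 -7 0
-      → 0 -7
negate → 0 7
negate → 0 -7
swap   → -7 0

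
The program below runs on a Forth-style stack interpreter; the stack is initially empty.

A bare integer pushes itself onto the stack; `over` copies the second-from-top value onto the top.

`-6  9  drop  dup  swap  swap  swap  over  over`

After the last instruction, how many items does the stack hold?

4

-6   : -6
9    : -6 9
drop : -6
dup  : -6 -6
swap : -6 -6
swap : -6 -6
swap : -6 -6
over : -6 -6 -6
over : -6 -6 -6 -6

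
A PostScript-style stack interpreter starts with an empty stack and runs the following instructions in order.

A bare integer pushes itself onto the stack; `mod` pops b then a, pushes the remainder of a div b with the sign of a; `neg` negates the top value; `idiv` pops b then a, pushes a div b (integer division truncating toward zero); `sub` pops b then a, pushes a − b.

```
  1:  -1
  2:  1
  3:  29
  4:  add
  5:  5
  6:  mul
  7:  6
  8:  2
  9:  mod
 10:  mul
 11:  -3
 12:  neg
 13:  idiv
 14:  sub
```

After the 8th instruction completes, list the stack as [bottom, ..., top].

-1  → -1
1   → -1 1
29  → -1 1 29
add → -1 30
5   → -1 30 5
mul → -1 150
6   → -1 150 6
2   → -1 150 6 2

[-1, 150, 6, 2]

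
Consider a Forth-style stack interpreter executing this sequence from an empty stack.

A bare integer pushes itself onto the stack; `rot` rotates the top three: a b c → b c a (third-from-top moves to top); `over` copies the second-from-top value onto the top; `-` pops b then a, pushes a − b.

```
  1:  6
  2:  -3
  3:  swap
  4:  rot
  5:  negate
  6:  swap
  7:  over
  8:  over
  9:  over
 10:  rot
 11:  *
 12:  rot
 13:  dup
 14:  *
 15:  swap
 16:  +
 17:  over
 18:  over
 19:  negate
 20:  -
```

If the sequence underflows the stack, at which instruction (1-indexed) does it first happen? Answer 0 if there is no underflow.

6    → [6]
-3   → [6, -3]
swap → [-3, 6]
rot  — needs 3 operands, stack has 2 → underflow

4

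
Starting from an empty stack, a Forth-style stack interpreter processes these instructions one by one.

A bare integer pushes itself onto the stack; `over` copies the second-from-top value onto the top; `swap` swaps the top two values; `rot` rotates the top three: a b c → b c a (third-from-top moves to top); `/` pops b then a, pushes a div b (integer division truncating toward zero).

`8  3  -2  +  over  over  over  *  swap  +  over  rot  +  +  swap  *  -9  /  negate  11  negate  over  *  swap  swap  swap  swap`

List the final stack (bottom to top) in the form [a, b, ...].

[16, -176]

8      : 8
3      : 8 3
-2     : 8 3 -2
+      : 8 1
over   : 8 1 8
over   : 8 1 8 1
over   : 8 1 8 1 8
*      : 8 1 8 8
swap   : 8 1 8 8
+      : 8 1 16
over   : 8 1 16 1
rot    : 8 16 1 1
+      : 8 16 2
+      : 8 18
swap   : 18 8
*      : 144
-9     : 144 -9
/      : -16
negate : 16
11     : 16 11
negate : 16 -11
over   : 16 -11 16
*      : 16 -176
swap   : -176 16
swap   : 16 -176
swap   : -176 16
swap   : 16 -176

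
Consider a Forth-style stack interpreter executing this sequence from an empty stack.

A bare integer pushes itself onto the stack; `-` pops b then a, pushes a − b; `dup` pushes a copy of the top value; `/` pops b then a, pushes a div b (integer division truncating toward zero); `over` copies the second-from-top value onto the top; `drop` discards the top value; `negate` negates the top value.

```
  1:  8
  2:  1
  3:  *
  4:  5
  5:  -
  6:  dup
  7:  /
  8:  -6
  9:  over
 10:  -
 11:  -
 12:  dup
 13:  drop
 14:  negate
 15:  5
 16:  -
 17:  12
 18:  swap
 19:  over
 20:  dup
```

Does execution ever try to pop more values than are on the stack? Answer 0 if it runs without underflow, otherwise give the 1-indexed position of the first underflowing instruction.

8      → 8
1      → 8 1
*      → 8
5      → 8 5
-      → 3
dup    → 3 3
/      → 1
-6     → 1 -6
over   → 1 -6 1
-      → 1 -7
-      → 8
dup    → 8 8
drop   → 8
negate → -8
5      → -8 5
-      → -13
12     → -13 12
swap   → 12 -13
over   → 12 -13 12
dup    → 12 -13 12 12

0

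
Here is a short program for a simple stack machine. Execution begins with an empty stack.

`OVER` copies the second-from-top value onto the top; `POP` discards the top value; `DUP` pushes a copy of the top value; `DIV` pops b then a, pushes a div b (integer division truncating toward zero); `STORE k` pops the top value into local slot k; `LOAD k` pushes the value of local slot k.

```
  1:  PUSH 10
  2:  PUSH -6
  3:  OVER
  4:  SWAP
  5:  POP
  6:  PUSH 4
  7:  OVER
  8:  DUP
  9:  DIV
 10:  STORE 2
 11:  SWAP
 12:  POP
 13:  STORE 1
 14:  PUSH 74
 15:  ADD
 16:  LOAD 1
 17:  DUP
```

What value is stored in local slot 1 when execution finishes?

PUSH 10 → [10]
PUSH -6 → [10, -6]
OVER    → [10, -6, 10]
SWAP    → [10, 10, -6]
POP     → [10, 10]
PUSH 4  → [10, 10, 4]
OVER    → [10, 10, 4, 10]
DUP     → [10, 10, 4, 10, 10]
DIV     → [10, 10, 4, 1]
STORE 2 → [10, 10, 4]
SWAP    → [10, 4, 10]
POP     → [10, 4]
STORE 1 → [10]
PUSH 74 → [10, 74]
ADD     → [84]
LOAD 1  → [84, 4]
DUP     → [84, 4, 4]

4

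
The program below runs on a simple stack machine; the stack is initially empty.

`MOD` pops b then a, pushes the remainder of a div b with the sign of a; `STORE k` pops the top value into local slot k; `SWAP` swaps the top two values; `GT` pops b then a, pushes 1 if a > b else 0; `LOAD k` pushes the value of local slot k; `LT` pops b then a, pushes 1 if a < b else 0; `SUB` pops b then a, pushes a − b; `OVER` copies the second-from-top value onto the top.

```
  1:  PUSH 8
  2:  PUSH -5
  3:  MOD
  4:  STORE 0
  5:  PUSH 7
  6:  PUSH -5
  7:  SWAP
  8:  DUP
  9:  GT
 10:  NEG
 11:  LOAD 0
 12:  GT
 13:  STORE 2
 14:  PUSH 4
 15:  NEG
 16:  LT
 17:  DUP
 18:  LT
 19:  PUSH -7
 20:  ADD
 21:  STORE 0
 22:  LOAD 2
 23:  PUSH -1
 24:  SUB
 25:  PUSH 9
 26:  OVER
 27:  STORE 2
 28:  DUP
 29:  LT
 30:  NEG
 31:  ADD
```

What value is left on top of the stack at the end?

1

PUSH 8  → [8]
PUSH -5 → [8, -5]
MOD     → [3]
STORE 0 → []
PUSH 7  → [7]
PUSH -5 → [7, -5]
SWAP    → [-5, 7]
DUP     → [-5, 7, 7]
GT      → [-5, 0]
NEG     → [-5, 0]
LOAD 0  → [-5, 0, 3]
GT      → [-5, 0]
STORE 2 → [-5]
PUSH 4  → [-5, 4]
NEG     → [-5, -4]
LT      → [1]
DUP     → [1, 1]
LT      → [0]
PUSH -7 → [0, -7]
ADD     → [-7]
STORE 0 → []
LOAD 2  → [0]
PUSH -1 → [0, -1]
SUB     → [1]
PUSH 9  → [1, 9]
OVER    → [1, 9, 1]
STORE 2 → [1, 9]
DUP     → [1, 9, 9]
LT      → [1, 0]
NEG     → [1, 0]
ADD     → [1]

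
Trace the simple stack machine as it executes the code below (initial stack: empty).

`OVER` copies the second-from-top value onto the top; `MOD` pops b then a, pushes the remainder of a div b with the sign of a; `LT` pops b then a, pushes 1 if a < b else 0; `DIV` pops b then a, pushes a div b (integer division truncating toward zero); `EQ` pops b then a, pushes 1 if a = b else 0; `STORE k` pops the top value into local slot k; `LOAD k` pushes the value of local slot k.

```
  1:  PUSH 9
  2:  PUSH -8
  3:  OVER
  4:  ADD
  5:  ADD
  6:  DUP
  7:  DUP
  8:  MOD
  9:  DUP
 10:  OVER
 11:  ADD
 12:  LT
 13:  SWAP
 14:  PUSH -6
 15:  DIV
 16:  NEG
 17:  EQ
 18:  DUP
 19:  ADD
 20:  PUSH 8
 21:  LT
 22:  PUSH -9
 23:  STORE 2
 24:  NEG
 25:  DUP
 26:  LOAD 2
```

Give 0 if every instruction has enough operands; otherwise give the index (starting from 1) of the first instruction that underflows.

PUSH 9  → [9]
PUSH -8 → [9, -8]
OVER    → [9, -8, 9]
ADD     → [9, 1]
ADD     → [10]
DUP     → [10, 10]
DUP     → [10, 10, 10]
MOD     → [10, 0]
DUP     → [10, 0, 0]
OVER    → [10, 0, 0, 0]
ADD     → [10, 0, 0]
LT      → [10, 0]
SWAP    → [0, 10]
PUSH -6 → [0, 10, -6]
DIV     → [0, -1]
NEG     → [0, 1]
EQ      → [0]
DUP     → [0, 0]
ADD     → [0]
PUSH 8  → [0, 8]
LT      → [1]
PUSH -9 → [1, -9]
STORE 2 → [1]
NEG     → [-1]
DUP     → [-1, -1]
LOAD 2  → [-1, -1, -9]

0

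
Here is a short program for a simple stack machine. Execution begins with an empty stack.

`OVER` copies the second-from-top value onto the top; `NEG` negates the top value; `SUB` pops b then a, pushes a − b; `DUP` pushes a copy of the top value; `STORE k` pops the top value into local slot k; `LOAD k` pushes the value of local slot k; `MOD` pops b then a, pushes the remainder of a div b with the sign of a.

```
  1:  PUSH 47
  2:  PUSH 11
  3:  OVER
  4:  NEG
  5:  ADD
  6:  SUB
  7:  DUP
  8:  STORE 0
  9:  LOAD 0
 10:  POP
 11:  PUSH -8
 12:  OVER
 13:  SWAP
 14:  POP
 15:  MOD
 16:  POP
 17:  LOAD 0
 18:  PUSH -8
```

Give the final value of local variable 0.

83

PUSH 47 → 47
PUSH 11 → 47 11
OVER    → 47 11 47
NEG     → 47 11 -47
ADD     → 47 -36
SUB     → 83
DUP     → 83 83
STORE 0 → 83
LOAD 0  → 83 83
POP     → 83
PUSH -8 → 83 -8
OVER    → 83 -8 83
SWAP    → 83 83 -8
POP     → 83 83
MOD     → 0
POP     → (empty)
LOAD 0  → 83
PUSH -8 → 83 -8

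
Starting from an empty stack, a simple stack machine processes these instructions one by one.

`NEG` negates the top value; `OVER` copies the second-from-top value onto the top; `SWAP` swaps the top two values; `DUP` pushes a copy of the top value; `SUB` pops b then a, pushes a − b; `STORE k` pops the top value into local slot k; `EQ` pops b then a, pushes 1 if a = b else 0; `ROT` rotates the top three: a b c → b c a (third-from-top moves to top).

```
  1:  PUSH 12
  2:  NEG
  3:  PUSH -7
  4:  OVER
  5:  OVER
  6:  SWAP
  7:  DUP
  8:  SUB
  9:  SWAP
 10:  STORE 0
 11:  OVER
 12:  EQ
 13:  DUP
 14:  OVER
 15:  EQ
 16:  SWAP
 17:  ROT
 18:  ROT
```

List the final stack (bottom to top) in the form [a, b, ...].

PUSH 12 : 12
NEG     : -12
PUSH -7 : -12 -7
OVER    : -12 -7 -12
OVER    : -12 -7 -12 -7
SWAP    : -12 -7 -7 -12
DUP     : -12 -7 -7 -12 -12
SUB     : -12 -7 -7 0
SWAP    : -12 -7 0 -7
STORE 0 : -12 -7 0
OVER    : -12 -7 0 -7
EQ      : -12 -7 0
DUP     : -12 -7 0 0
OVER    : -12 -7 0 0 0
EQ      : -12 -7 0 1
SWAP    : -12 -7 1 0
ROT     : -12 1 0 -7
ROT     : -12 0 -7 1

[-12, 0, -7, 1]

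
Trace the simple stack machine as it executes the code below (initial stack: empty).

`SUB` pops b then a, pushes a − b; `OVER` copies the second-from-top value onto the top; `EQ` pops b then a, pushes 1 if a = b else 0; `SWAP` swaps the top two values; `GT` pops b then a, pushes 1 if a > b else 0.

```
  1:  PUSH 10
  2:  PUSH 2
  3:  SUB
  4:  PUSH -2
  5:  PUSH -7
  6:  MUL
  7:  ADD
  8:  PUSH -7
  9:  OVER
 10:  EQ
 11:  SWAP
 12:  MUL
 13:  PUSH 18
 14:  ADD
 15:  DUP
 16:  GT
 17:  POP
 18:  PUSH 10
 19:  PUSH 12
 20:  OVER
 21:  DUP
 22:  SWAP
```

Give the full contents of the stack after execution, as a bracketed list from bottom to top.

PUSH 10  [10]
PUSH 2   [10, 2]
SUB      [8]
PUSH -2  [8, -2]
PUSH -7  [8, -2, -7]
MUL      [8, 14]
ADD      [22]
PUSH -7  [22, -7]
OVER     [22, -7, 22]
EQ       [22, 0]
SWAP     [0, 22]
MUL      [0]
PUSH 18  [0, 18]
ADD      [18]
DUP      [18, 18]
GT       [0]
POP      []
PUSH 10  [10]
PUSH 12  [10, 12]
OVER     [10, 12, 10]
DUP      [10, 12, 10, 10]
SWAP     [10, 12, 10, 10]

[10, 12, 10, 10]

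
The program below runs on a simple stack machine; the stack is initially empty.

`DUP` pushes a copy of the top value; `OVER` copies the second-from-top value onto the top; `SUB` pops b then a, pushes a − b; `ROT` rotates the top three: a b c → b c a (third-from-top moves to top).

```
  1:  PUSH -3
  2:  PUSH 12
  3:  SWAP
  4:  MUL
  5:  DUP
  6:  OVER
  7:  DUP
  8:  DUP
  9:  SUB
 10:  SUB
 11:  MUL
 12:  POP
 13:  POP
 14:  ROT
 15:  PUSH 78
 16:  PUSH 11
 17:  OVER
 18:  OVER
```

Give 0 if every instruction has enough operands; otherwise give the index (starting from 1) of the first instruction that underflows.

14

PUSH -3 : -3
PUSH 12 : -3 12
SWAP    : 12 -3
MUL     : -36
DUP     : -36 -36
OVER    : -36 -36 -36
DUP     : -36 -36 -36 -36
DUP     : -36 -36 -36 -36 -36
SUB     : -36 -36 -36 0
SUB     : -36 -36 -36
MUL     : -36 1296
POP     : -36
POP     : (empty)
ROT  — needs 3 operands, stack has 0 → underflow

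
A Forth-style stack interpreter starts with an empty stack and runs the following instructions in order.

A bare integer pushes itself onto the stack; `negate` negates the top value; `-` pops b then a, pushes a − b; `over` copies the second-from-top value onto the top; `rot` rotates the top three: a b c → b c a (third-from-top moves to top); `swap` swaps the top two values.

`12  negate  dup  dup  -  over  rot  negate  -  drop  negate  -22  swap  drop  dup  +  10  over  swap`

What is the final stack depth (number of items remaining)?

12     → [12]
negate → [-12]
dup    → [-12, -12]
dup    → [-12, -12, -12]
-      → [-12, 0]
over   → [-12, 0, -12]
rot    → [0, -12, -12]
negate → [0, -12, 12]
-      → [0, -24]
drop   → [0]
negate → [0]
-22    → [0, -22]
swap   → [-22, 0]
drop   → [-22]
dup    → [-22, -22]
+      → [-44]
10     → [-44, 10]
over   → [-44, 10, -44]
swap   → [-44, -44, 10]

3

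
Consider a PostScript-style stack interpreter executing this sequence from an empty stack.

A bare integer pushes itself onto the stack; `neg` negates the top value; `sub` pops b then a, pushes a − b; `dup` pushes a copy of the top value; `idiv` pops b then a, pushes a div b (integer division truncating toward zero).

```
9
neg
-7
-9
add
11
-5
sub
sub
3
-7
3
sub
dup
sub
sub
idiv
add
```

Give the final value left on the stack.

9    → 9
neg  → -9
-7   → -9 -7
-9   → -9 -7 -9
add  → -9 -16
11   → -9 -16 11
-5   → -9 -16 11 -5
sub  → -9 -16 16
sub  → -9 -32
3    → -9 -32 3
-7   → -9 -32 3 -7
3    → -9 -32 3 -7 3
sub  → -9 -32 3 -10
dup  → -9 -32 3 -10 -10
sub  → -9 -32 3 0
sub  → -9 -32 3
idiv → -9 -10
add  → -19

-19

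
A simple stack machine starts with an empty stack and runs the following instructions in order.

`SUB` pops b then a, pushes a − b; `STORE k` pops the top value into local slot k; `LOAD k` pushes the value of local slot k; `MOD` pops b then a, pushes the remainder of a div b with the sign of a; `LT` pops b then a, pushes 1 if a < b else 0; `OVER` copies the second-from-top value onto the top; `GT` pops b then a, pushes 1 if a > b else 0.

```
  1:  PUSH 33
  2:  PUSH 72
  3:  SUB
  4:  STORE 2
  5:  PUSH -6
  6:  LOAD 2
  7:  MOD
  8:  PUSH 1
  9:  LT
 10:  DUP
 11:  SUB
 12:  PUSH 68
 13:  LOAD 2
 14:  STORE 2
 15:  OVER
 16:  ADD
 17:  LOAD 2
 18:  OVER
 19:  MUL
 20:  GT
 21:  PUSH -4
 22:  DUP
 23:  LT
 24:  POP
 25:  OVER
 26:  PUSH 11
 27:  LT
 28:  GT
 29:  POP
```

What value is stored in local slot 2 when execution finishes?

-39

PUSH 33  33
PUSH 72  33 72
SUB      -39
STORE 2  (empty)
PUSH -6  -6
LOAD 2   -6 -39
MOD      -6
PUSH 1   -6 1
LT       1
DUP      1 1
SUB      0
PUSH 68  0 68
LOAD 2   0 68 -39
STORE 2  0 68
OVER     0 68 0
ADD      0 68
LOAD 2   0 68 -39
OVER     0 68 -39 68
MUL      0 68 -2652
GT       0 1
PUSH -4  0 1 -4
DUP      0 1 -4 -4
LT       0 1 0
POP      0 1
OVER     0 1 0
PUSH 11  0 1 0 11
LT       0 1 1
GT       0 0
POP      0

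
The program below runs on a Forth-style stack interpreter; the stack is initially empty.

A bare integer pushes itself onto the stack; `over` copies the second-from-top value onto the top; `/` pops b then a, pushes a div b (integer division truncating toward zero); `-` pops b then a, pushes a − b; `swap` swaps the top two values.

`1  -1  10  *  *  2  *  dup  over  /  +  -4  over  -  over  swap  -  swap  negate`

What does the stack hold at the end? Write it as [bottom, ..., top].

1      -> [1]
-1     -> [1, -1]
10     -> [1, -1, 10]
*      -> [1, -10]
*      -> [-10]
2      -> [-10, 2]
*      -> [-20]
dup    -> [-20, -20]
over   -> [-20, -20, -20]
/      -> [-20, 1]
+      -> [-19]
-4     -> [-19, -4]
over   -> [-19, -4, -19]
-      -> [-19, 15]
over   -> [-19, 15, -19]
swap   -> [-19, -19, 15]
-      -> [-19, -34]
swap   -> [-34, -19]
negate -> [-34, 19]

[-34, 19]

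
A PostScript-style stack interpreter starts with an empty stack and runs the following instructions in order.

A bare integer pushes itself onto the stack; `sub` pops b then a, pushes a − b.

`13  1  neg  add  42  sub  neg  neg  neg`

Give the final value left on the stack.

13   13
1    13 1
neg  13 -1
add  12
42   12 42
sub  -30
neg  30
neg  -30
neg  30

30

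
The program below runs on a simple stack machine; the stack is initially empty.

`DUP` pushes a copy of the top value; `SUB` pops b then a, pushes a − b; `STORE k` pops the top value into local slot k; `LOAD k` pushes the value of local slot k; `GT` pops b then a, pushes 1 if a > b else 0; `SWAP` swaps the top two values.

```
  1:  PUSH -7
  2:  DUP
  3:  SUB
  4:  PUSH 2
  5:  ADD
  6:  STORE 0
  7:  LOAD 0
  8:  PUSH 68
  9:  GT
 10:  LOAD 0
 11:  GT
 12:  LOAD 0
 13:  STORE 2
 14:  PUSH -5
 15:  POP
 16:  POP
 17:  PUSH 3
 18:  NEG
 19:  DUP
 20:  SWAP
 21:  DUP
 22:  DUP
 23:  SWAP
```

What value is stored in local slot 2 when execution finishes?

PUSH -7  [-7]
DUP      [-7, -7]
SUB      [0]
PUSH 2   [0, 2]
ADD      [2]
STORE 0  []
LOAD 0   [2]
PUSH 68  [2, 68]
GT       [0]
LOAD 0   [0, 2]
GT       [0]
LOAD 0   [0, 2]
STORE 2  [0]
PUSH -5  [0, -5]
POP      [0]
POP      []
PUSH 3   [3]
NEG      [-3]
DUP      [-3, -3]
SWAP     [-3, -3]
DUP      [-3, -3, -3]
DUP      [-3, -3, -3, -3]
SWAP     [-3, -3, -3, -3]

2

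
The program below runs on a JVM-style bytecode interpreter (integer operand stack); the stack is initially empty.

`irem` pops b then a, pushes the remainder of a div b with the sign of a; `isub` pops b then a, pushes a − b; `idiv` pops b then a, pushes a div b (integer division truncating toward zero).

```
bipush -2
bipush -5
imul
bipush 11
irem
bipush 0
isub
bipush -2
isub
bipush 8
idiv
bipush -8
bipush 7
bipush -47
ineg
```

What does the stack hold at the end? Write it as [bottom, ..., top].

bipush -2   -2
bipush -5   -2 -5
imul        10
bipush 11   10 11
irem        10
bipush 0    10 0
isub        10
bipush -2   10 -2
isub        12
bipush 8    12 8
idiv        1
bipush -8   1 -8
bipush 7    1 -8 7
bipush -47  1 -8 7 -47
ineg        1 -8 7 47

[1, -8, 7, 47]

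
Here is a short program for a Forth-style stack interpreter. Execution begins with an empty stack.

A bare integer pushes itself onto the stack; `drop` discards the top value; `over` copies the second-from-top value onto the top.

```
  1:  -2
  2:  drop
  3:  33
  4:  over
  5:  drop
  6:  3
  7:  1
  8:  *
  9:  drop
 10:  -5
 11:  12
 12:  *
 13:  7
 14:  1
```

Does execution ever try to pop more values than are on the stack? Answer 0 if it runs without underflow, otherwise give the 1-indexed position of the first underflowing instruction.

4

-2   → -2
drop → (empty)
33   → 33
over  — needs 2 operands, stack has 1 → underflow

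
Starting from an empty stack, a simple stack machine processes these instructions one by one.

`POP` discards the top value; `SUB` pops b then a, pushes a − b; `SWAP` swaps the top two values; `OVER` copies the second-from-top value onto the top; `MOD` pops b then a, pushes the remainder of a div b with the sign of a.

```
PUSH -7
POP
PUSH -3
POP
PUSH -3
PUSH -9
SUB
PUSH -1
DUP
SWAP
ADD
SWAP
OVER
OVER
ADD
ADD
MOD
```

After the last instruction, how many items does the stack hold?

1

PUSH -7 → [-7]
POP     → []
PUSH -3 → [-3]
POP     → []
PUSH -3 → [-3]
PUSH -9 → [-3, -9]
SUB     → [6]
PUSH -1 → [6, -1]
DUP     → [6, -1, -1]
SWAP    → [6, -1, -1]
ADD     → [6, -2]
SWAP    → [-2, 6]
OVER    → [-2, 6, -2]
OVER    → [-2, 6, -2, 6]
ADD     → [-2, 6, 4]
ADD     → [-2, 10]
MOD     → [-2]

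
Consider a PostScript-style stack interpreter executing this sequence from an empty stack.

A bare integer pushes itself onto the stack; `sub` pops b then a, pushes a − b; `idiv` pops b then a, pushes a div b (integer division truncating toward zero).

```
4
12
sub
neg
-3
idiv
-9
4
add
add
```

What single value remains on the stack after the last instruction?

4    : [4]
12   : [4, 12]
sub  : [-8]
neg  : [8]
-3   : [8, -3]
idiv : [-2]
-9   : [-2, -9]
4    : [-2, -9, 4]
add  : [-2, -5]
add  : [-7]

-7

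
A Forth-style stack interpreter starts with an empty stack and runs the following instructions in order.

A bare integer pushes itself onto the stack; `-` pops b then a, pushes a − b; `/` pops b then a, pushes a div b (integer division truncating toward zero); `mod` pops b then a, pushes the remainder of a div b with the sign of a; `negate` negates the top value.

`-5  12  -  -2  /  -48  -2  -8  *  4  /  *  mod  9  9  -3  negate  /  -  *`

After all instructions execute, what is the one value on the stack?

-5     -> -5
12     -> -5 12
-      -> -17
-2     -> -17 -2
/      -> 8
-48    -> 8 -48
-2     -> 8 -48 -2
-8     -> 8 -48 -2 -8
*      -> 8 -48 16
4      -> 8 -48 16 4
/      -> 8 -48 4
*      -> 8 -192
mod    -> 8
9      -> 8 9
9      -> 8 9 9
-3     -> 8 9 9 -3
negate -> 8 9 9 3
/      -> 8 9 3
-      -> 8 6
*      -> 48

48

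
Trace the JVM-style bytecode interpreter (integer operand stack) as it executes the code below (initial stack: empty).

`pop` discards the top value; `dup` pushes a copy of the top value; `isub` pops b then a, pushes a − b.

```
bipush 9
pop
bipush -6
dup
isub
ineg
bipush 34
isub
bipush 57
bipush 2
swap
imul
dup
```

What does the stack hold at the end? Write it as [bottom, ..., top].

[-34, 114, 114]

bipush 9  -> 9
pop       -> (empty)
bipush -6 -> -6
dup       -> -6 -6
isub      -> 0
ineg      -> 0
bipush 34 -> 0 34
isub      -> -34
bipush 57 -> -34 57
bipush 2  -> -34 57 2
swap      -> -34 2 57
imul      -> -34 114
dup       -> -34 114 114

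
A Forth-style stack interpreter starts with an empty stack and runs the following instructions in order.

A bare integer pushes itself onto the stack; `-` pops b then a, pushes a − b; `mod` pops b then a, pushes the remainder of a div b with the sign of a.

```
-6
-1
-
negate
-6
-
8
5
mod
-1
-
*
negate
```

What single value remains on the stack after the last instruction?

-44

-6     -> [-6]
-1     -> [-6, -1]
-      -> [-5]
negate -> [5]
-6     -> [5, -6]
-      -> [11]
8      -> [11, 8]
5      -> [11, 8, 5]
mod    -> [11, 3]
-1     -> [11, 3, -1]
-      -> [11, 4]
*      -> [44]
negate -> [-44]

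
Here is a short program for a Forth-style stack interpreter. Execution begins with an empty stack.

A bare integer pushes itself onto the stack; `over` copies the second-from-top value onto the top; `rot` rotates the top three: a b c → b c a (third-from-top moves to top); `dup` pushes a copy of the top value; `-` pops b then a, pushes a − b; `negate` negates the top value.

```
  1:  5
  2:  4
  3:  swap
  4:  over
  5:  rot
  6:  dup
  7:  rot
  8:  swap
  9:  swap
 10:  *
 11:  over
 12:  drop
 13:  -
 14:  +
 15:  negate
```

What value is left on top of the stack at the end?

5      -> [5]
4      -> [5, 4]
swap   -> [4, 5]
over   -> [4, 5, 4]
rot    -> [5, 4, 4]
dup    -> [5, 4, 4, 4]
rot    -> [5, 4, 4, 4]
swap   -> [5, 4, 4, 4]
swap   -> [5, 4, 4, 4]
*      -> [5, 4, 16]
over   -> [5, 4, 16, 4]
drop   -> [5, 4, 16]
-      -> [5, -12]
+      -> [-7]
negate -> [7]

7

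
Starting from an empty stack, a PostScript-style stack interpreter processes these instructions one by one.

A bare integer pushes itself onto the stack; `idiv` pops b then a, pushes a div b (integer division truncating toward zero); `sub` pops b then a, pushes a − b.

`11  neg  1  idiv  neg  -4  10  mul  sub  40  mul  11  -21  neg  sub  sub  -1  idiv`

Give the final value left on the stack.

11   : 11
neg  : -11
1    : -11 1
idiv : -11
neg  : 11
-4   : 11 -4
10   : 11 -4 10
mul  : 11 -40
sub  : 51
40   : 51 40
mul  : 2040
11   : 2040 11
-21  : 2040 11 -21
neg  : 2040 11 21
sub  : 2040 -10
sub  : 2050
-1   : 2050 -1
idiv : -2050

-2050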